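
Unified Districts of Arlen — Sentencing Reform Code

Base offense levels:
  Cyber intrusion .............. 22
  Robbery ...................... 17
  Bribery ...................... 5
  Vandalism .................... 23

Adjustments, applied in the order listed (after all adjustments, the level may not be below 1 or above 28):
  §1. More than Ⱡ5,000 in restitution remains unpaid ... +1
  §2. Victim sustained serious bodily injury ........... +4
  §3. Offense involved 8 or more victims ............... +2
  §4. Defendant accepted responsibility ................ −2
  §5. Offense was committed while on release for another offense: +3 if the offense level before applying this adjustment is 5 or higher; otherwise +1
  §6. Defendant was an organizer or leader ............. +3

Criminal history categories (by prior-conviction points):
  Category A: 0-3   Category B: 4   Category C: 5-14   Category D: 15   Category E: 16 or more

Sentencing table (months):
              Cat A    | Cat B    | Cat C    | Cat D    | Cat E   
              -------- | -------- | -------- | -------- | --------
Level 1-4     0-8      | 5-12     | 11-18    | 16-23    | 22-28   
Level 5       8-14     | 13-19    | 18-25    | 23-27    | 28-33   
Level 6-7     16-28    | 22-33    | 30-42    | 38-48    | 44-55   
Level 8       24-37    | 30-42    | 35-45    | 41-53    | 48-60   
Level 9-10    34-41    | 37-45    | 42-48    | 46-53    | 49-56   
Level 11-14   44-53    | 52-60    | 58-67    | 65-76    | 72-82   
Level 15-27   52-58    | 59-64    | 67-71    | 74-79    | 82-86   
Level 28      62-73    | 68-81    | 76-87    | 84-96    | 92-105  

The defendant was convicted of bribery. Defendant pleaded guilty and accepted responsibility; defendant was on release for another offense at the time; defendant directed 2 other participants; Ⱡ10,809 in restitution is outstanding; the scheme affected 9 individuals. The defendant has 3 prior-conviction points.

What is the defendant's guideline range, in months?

44-53 months

Base offense level for bribery: 5.
§1 applies: 5 + 1 = 6.
§3 applies: 6 + 2 = 8.
§4 applies: 8 − 2 = 6.
§5 applies (level before this adjustment is 6 ≥ 5, so +3): 6 + 3 = 9.
§6 applies: 9 + 3 = 12.
Final offense level: 12.
Criminal history: 3 prior points → Category A (0-3).
Level 12 falls in the 11-14 band.
Grid: Level 11-14 × Category A = 44-53 months.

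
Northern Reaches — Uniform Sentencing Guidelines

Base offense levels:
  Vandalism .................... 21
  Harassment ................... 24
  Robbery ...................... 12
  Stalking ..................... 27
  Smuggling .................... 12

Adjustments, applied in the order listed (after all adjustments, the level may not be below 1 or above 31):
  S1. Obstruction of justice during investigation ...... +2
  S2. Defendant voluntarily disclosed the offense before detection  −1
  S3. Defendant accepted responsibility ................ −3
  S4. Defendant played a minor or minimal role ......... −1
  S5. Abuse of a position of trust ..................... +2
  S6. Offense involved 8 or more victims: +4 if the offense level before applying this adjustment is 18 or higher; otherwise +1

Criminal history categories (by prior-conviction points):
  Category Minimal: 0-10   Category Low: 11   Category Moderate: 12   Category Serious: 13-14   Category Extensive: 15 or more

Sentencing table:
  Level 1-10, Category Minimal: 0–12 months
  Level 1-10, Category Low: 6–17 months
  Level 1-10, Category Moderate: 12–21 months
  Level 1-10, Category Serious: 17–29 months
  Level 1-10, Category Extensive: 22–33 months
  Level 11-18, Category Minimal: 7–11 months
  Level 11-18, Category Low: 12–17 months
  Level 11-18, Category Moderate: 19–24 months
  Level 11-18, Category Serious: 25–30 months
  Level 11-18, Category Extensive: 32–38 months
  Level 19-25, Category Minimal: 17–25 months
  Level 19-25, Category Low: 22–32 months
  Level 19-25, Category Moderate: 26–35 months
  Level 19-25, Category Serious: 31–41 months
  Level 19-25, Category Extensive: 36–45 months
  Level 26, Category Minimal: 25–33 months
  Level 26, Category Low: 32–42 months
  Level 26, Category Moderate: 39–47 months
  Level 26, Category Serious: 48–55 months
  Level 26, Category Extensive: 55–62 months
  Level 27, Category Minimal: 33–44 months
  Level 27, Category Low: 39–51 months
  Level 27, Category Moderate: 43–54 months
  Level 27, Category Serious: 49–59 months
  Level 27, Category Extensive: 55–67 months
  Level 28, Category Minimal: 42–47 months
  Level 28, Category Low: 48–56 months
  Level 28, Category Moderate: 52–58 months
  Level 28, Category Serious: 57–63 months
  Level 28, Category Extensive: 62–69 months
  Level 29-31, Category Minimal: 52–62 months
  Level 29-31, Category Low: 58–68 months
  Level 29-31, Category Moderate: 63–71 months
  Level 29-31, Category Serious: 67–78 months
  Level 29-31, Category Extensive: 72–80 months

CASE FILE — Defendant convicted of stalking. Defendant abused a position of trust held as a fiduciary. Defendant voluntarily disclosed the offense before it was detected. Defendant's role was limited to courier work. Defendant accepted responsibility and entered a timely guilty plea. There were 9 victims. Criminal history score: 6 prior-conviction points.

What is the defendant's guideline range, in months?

Base offense level for stalking: 27.
S2 applies: 27 − 1 = 26.
S3 applies: 26 − 3 = 23.
S4 applies: 23 − 1 = 22.
S5 applies: 22 + 2 = 24.
S6 applies (level before this adjustment is 24 ≥ 18, so +4): 24 + 4 = 28.
Final offense level: 28.
Criminal history: 6 prior points → Category Minimal (0-10).
Level 28 falls in the 28 band.
Grid: Level 28 × Category Minimal = 42-47 months.

42-47 months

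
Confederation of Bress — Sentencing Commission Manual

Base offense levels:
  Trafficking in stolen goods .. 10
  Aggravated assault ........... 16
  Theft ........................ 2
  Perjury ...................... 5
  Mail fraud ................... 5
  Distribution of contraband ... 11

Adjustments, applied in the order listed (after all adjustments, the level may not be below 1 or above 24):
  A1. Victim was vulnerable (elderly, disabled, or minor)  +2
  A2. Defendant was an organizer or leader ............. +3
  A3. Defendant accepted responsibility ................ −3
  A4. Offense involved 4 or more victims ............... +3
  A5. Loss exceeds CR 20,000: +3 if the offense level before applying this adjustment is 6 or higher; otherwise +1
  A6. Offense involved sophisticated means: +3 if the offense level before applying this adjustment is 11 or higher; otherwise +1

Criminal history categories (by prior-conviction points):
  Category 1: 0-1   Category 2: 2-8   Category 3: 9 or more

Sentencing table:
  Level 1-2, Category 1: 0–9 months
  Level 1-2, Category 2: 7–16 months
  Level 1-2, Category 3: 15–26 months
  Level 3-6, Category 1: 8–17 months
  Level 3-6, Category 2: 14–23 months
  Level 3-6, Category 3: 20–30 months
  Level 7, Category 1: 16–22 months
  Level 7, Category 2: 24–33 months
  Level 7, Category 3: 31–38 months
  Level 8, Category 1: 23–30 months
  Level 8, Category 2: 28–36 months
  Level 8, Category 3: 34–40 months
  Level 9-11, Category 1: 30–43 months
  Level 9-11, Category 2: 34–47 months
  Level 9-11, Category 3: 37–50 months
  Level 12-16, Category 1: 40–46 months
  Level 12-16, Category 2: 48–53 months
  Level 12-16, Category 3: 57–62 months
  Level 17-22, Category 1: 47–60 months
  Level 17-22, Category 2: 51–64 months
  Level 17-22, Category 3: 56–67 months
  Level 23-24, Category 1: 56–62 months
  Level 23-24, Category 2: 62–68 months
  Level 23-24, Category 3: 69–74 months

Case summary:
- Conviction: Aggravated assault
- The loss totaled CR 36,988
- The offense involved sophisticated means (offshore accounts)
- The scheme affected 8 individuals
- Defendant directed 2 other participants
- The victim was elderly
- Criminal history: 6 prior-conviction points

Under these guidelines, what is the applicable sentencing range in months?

Base offense level for aggravated assault: 16.
A1 applies: 16 + 2 = 18.
A2 applies: 18 + 3 = 21.
A3 does not apply.
A4 applies: 21 + 3 = 24.
A5 applies (level before this adjustment is 24 ≥ 6, so +3): 24 + 3 = 27.
A6 applies (level before this adjustment is 27 ≥ 11, so +3): 27 + 3 = 30.
Level 30 exceeds the maximum of 24; capped at 24.
Final offense level: 24.
Criminal history: 6 prior points → Category 2 (2-8).
Level 24 falls in the 23-24 band.
Grid: Level 23-24 × Category 2 = 62-68 months.

62-68 months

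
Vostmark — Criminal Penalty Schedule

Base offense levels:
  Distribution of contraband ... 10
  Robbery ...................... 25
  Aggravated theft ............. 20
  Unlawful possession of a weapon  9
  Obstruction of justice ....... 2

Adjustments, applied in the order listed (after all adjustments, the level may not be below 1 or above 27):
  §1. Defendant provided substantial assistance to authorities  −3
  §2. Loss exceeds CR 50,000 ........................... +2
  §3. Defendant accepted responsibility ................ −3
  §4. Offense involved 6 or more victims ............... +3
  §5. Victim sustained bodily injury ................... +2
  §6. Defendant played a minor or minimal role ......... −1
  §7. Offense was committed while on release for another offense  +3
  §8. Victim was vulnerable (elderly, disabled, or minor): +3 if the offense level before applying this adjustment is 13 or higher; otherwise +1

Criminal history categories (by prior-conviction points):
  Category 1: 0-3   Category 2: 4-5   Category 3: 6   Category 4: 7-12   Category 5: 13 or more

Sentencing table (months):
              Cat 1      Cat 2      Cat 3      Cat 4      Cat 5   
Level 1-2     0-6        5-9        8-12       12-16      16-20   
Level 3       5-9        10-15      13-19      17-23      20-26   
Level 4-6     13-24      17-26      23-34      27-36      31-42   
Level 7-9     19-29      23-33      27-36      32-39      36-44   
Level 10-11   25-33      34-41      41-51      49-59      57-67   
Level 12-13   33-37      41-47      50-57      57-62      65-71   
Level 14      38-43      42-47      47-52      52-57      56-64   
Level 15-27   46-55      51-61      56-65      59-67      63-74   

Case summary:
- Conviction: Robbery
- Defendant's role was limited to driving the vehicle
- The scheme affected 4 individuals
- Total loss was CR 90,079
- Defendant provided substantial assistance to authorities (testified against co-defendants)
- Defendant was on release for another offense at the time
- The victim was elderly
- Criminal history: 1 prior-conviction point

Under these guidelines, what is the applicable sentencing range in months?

46-55 months

Base offense level for robbery: 25.
§1 applies: 25 − 3 = 22.
§2 applies: 22 + 2 = 24.
§5 does not apply.
§6 applies: 24 − 1 = 23.
§7 applies: 23 + 3 = 26.
§8 applies (level before this adjustment is 26 ≥ 13, so +3): 26 + 3 = 29.
Level 29 exceeds the maximum of 27; capped at 27.
Final offense level: 27.
Criminal history: 1 prior point → Category 1 (0-3).
Level 27 falls in the 15-27 band.
Grid: Level 15-27 × Category 1 = 46-55 months.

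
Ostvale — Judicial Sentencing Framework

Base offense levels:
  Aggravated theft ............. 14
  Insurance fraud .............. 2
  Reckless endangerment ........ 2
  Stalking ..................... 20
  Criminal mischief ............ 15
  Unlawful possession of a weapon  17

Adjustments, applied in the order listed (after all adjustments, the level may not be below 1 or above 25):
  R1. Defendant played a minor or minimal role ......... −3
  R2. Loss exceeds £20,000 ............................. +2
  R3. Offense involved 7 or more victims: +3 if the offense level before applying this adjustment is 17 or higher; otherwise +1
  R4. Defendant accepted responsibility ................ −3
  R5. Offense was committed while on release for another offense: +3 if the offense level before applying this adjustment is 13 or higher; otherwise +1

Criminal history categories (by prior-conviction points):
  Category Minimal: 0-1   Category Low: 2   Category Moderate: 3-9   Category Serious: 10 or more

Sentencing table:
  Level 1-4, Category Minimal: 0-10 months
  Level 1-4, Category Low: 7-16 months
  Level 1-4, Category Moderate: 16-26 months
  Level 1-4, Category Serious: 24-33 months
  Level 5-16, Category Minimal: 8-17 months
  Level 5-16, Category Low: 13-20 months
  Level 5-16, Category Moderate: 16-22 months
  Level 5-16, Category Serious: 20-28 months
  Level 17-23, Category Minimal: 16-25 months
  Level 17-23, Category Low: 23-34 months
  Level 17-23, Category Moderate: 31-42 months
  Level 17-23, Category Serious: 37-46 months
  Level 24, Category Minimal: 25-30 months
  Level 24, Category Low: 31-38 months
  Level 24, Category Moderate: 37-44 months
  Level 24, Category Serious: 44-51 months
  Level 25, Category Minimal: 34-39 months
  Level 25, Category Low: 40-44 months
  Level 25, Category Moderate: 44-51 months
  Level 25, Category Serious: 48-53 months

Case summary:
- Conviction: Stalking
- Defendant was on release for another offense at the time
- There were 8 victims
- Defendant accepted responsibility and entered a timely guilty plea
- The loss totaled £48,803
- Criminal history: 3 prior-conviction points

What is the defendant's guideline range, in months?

Base offense level for stalking: 20.
R2 applies: 20 + 2 = 22.
R3 applies (level before this adjustment is 22 ≥ 17, so +3): 22 + 3 = 25.
R4 applies: 25 − 3 = 22.
R5 applies (level before this adjustment is 22 ≥ 13, so +3): 22 + 3 = 25.
Final offense level: 25.
Criminal history: 3 prior points → Category Moderate (3-9).
Level 25 falls in the 25 band.
Grid: Level 25 × Category Moderate = 44-51 months.

44-51 months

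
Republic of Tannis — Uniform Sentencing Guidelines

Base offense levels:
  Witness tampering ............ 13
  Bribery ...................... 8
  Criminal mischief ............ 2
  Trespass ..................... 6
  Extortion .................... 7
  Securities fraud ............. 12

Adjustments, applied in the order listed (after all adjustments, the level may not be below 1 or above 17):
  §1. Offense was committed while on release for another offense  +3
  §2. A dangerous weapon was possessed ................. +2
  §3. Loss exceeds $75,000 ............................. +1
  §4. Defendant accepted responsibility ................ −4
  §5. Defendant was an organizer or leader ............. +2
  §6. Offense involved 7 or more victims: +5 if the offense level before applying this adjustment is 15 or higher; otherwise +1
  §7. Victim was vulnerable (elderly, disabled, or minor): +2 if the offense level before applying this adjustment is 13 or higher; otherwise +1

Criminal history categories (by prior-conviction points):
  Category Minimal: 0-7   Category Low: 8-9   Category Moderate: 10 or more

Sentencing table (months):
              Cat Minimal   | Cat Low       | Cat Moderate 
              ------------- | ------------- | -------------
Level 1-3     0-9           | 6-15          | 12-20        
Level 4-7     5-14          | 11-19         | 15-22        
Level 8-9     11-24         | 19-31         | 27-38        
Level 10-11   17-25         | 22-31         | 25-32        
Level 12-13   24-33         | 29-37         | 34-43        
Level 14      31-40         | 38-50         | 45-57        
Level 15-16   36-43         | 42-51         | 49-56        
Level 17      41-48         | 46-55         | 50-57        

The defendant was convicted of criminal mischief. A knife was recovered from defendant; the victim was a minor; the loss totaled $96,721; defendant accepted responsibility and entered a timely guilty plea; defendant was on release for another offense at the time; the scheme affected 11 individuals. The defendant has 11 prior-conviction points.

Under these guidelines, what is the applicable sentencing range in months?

15-22 months

Base offense level for criminal mischief: 2.
§1 applies: 2 + 3 = 5.
§2 applies: 5 + 2 = 7.
§3 applies: 7 + 1 = 8.
§4 applies: 8 − 4 = 4.
§5 does not apply.
§6 applies (level before this adjustment is 4 < 15, so +1): 4 + 1 = 5.
§7 applies (level before this adjustment is 5 < 13, so +1): 5 + 1 = 6.
Final offense level: 6.
Criminal history: 11 prior points → Category Moderate (10+).
Level 6 falls in the 4-7 band.
Grid: Level 4-7 × Category Moderate = 15-22 months.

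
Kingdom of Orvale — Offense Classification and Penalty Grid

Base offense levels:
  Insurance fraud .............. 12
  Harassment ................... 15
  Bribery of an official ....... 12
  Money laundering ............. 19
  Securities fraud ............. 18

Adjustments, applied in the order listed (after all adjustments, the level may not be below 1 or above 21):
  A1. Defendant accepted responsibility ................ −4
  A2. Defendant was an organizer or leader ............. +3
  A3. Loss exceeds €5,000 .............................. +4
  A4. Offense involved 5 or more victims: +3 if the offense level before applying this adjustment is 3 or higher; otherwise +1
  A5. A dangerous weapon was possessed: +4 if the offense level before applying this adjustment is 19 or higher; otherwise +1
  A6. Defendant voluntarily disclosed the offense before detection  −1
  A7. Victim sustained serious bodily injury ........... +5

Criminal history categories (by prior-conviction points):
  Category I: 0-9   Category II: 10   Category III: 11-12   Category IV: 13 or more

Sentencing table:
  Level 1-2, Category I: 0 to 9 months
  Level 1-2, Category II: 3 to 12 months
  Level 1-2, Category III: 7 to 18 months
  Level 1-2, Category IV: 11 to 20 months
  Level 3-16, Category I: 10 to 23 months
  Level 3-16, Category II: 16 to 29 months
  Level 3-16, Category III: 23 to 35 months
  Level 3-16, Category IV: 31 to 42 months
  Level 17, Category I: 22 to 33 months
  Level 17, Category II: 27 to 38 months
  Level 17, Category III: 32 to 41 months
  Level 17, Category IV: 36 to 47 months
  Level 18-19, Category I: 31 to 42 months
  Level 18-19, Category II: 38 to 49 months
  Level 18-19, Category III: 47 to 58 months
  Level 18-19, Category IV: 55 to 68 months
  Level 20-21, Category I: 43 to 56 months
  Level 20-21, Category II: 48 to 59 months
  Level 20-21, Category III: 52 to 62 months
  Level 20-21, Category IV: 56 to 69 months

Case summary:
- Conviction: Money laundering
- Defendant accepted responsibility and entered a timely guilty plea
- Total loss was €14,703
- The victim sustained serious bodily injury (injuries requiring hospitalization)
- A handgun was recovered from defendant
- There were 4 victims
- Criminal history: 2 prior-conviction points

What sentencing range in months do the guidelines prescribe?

Base offense level for money laundering: 19.
A1 applies: 19 − 4 = 15.
A2 does not apply.
A3 applies: 15 + 4 = 19.
A5 applies (level before this adjustment is 19 ≥ 19, so +4): 19 + 4 = 23.
A6 does not apply.
A7 applies: 23 + 5 = 28.
Level 28 exceeds the maximum of 21; capped at 21.
Final offense level: 21.
Criminal history: 2 prior points → Category I (0-9).
Level 21 falls in the 20-21 band.
Grid: Level 20-21 × Category I = 43-56 months.

43-56 months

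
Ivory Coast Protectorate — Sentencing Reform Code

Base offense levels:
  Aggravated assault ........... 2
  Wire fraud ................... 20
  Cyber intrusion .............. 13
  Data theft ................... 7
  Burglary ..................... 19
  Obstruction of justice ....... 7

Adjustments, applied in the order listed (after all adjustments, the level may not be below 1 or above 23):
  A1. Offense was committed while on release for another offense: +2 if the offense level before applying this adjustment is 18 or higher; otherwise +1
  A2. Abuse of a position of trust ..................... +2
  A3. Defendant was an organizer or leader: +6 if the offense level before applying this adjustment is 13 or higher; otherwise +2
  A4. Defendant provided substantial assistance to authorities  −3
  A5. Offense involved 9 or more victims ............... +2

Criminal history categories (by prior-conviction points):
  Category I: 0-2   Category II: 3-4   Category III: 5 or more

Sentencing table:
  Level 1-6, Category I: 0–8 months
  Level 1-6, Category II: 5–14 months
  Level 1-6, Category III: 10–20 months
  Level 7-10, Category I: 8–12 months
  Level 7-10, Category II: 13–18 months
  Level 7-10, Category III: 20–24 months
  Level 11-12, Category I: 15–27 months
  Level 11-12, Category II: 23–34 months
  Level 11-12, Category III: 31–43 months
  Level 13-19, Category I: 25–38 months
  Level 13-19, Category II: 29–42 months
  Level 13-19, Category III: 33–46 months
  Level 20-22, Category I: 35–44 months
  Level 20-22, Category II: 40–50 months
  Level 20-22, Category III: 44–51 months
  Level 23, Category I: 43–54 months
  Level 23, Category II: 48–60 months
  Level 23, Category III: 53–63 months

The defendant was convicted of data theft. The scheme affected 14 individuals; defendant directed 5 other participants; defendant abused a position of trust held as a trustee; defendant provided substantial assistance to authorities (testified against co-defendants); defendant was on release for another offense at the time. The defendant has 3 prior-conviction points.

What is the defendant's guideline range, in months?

Base offense level for data theft: 7.
A1 applies (level before this adjustment is 7 < 18, so +1): 7 + 1 = 8.
A2 applies: 8 + 2 = 10.
A3 applies (level before this adjustment is 10 < 13, so +2): 10 + 2 = 12.
A4 applies: 12 − 3 = 9.
A5 applies: 9 + 2 = 11.
Final offense level: 11.
Criminal history: 3 prior points → Category II (3-4).
Level 11 falls in the 11-12 band.
Grid: Level 11-12 × Category II = 23-34 months.

23-34 months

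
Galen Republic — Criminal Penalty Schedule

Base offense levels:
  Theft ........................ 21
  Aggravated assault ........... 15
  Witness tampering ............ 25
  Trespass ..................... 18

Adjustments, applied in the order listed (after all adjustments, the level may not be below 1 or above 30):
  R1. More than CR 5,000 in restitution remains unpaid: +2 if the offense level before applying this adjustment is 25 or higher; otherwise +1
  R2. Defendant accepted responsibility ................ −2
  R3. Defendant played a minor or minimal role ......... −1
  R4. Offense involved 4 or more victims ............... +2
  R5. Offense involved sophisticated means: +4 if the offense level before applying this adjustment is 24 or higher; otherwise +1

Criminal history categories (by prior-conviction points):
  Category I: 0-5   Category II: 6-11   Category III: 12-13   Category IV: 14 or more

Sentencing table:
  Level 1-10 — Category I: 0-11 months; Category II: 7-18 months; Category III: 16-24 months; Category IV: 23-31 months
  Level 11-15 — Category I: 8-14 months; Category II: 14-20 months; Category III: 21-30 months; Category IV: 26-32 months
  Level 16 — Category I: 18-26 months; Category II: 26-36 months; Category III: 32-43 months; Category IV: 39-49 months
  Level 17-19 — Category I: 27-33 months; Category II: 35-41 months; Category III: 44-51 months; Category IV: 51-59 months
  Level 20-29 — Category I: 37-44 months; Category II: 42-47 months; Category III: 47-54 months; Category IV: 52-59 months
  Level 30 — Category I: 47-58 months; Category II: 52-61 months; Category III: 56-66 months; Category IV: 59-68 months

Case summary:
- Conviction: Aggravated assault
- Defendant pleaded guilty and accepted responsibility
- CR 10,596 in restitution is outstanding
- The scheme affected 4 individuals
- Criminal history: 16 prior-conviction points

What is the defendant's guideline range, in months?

Base offense level for aggravated assault: 15.
R1 applies (level before this adjustment is 15 < 25, so +1): 15 + 1 = 16.
R2 applies: 16 − 2 = 14.
R4 applies: 14 + 2 = 16.
Final offense level: 16.
Criminal history: 16 prior points → Category IV (14+).
Level 16 falls in the 16 band.
Grid: Level 16 × Category IV = 39-49 months.

39-49 months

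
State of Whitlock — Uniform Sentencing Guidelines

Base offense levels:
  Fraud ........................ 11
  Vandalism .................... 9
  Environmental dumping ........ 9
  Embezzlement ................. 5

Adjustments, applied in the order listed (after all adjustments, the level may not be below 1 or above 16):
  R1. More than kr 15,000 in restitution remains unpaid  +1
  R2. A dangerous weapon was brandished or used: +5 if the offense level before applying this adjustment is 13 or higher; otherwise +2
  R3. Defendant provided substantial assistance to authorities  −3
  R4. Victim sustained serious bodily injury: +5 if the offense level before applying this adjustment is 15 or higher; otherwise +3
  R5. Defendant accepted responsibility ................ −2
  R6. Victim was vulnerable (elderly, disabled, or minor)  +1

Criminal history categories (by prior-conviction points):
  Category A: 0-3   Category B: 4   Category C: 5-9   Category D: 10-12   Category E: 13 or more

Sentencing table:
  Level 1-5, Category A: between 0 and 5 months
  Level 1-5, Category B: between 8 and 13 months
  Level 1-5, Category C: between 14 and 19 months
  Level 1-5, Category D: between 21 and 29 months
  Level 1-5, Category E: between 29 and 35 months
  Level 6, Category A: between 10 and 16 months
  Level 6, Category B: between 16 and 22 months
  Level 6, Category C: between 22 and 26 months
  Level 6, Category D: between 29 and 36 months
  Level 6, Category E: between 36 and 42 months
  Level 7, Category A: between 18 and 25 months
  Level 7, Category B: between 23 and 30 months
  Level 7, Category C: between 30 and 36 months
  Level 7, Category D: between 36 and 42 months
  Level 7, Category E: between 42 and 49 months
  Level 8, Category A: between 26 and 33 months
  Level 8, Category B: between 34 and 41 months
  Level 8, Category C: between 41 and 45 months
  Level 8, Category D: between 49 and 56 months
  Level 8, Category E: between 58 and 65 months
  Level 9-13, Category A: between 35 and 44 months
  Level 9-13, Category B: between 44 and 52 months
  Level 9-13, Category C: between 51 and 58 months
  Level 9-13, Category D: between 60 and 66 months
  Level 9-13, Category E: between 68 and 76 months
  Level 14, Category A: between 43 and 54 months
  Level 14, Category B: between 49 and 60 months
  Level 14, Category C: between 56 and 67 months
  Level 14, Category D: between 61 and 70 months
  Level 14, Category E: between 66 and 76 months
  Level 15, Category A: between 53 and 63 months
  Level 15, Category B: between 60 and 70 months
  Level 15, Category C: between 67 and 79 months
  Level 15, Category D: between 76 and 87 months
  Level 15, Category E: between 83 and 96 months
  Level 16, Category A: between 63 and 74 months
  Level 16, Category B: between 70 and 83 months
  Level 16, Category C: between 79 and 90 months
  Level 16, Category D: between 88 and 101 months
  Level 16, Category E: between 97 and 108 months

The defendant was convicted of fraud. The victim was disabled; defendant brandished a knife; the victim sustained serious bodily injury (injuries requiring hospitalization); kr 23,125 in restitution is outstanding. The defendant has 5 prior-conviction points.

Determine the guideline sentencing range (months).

79-90 months

Base offense level for fraud: 11.
R1 applies: 11 + 1 = 12.
R2 applies (level before this adjustment is 12 < 13, so +2): 12 + 2 = 14.
R3 does not apply.
R4 applies (level before this adjustment is 14 < 15, so +3): 14 + 3 = 17.
R5 does not apply.
R6 applies: 17 + 1 = 18.
Level 18 exceeds the maximum of 16; capped at 16.
Final offense level: 16.
Criminal history: 5 prior points → Category C (5-9).
Level 16 falls in the 16 band.
Grid: Level 16 × Category C = 79-90 months.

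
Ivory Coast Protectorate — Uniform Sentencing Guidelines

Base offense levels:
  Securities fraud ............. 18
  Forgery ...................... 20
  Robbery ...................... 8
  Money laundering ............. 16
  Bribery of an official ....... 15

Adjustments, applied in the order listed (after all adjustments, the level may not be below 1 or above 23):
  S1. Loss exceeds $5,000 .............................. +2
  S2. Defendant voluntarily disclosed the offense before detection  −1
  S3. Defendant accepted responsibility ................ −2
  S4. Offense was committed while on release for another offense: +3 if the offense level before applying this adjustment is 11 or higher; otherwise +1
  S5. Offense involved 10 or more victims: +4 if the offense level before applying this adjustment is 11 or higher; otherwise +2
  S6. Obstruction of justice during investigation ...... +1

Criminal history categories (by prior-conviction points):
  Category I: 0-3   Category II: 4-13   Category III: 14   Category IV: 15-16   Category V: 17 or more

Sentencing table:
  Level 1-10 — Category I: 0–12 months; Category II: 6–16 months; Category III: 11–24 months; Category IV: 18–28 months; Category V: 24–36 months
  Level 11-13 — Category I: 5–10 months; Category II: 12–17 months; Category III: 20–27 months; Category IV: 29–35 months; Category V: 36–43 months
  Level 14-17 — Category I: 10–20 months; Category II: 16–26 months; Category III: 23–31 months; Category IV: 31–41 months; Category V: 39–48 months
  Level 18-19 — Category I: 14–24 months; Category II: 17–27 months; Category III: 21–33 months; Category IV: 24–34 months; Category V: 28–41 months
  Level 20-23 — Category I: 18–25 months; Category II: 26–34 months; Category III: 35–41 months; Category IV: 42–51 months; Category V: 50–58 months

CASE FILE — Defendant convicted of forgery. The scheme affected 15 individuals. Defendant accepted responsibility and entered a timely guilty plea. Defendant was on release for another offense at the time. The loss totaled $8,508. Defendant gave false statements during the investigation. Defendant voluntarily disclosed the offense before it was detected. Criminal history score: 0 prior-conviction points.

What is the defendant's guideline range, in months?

Base offense level for forgery: 20.
S1 applies: 20 + 2 = 22.
S2 applies: 22 − 1 = 21.
S3 applies: 21 − 2 = 19.
S4 applies (level before this adjustment is 19 ≥ 11, so +3): 19 + 3 = 22.
S5 applies (level before this adjustment is 22 ≥ 11, so +4): 22 + 4 = 26.
S6 applies: 26 + 1 = 27.
Level 27 exceeds the maximum of 23; capped at 23.
Final offense level: 23.
Criminal history: 0 prior points → Category I (0-3).
Level 23 falls in the 20-23 band.
Grid: Level 20-23 × Category I = 18-25 months.

18-25 months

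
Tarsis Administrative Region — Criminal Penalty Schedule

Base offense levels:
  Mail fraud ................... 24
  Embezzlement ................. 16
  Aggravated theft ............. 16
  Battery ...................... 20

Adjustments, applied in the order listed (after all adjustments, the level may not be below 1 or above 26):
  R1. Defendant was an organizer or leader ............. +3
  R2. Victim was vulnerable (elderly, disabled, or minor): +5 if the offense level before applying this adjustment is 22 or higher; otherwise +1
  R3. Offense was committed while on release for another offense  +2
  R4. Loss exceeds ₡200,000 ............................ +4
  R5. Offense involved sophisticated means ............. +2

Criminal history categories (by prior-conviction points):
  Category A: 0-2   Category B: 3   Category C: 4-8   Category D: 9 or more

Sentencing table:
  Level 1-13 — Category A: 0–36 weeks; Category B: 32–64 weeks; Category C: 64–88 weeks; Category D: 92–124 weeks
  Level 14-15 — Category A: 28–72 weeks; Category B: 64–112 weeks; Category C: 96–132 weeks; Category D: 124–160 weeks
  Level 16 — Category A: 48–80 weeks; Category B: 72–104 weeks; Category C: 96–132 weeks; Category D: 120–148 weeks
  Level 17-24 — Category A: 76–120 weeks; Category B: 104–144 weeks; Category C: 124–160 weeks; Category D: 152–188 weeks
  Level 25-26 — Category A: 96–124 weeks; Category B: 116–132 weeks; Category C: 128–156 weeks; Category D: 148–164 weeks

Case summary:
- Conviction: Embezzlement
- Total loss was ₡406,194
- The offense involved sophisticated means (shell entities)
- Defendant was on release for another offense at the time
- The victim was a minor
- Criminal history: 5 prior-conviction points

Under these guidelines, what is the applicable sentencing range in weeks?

128-156 weeks

Base offense level for embezzlement: 16.
R2 applies (level before this adjustment is 16 < 22, so +1): 16 + 1 = 17.
R3 applies: 17 + 2 = 19.
R4 applies: 19 + 4 = 23.
R5 applies: 23 + 2 = 25.
Final offense level: 25.
Criminal history: 5 prior points → Category C (4-8).
Level 25 falls in the 25-26 band.
Grid: Level 25-26 × Category C = 128-156 weeks.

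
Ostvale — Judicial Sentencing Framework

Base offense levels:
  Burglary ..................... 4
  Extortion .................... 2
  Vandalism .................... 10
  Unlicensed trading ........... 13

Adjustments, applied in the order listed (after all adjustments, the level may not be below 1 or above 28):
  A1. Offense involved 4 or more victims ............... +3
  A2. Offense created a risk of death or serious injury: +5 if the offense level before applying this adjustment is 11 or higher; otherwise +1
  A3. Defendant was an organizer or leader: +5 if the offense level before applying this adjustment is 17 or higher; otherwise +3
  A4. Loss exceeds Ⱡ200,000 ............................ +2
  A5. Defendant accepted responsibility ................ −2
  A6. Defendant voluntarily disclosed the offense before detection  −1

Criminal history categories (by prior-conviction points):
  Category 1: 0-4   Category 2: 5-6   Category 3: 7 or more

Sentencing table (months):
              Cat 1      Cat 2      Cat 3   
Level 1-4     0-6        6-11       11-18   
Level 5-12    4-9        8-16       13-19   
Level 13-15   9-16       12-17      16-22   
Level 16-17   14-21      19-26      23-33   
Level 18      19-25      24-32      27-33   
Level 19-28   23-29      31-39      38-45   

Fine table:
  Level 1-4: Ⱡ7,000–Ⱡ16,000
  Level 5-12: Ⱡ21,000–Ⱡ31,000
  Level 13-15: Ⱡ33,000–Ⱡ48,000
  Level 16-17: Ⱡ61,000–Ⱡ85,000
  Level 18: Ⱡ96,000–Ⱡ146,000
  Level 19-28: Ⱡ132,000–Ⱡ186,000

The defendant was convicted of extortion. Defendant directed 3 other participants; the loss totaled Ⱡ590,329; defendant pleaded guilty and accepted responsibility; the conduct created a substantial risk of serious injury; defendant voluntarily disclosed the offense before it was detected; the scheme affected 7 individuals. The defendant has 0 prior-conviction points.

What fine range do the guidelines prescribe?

Base offense level for extortion: 2.
A1 applies: 2 + 3 = 5.
A2 applies (level before this adjustment is 5 < 11, so +1): 5 + 1 = 6.
A3 applies (level before this adjustment is 6 < 17, so +3): 6 + 3 = 9.
A4 applies: 9 + 2 = 11.
A5 applies: 11 − 2 = 9.
A6 applies: 9 − 1 = 8.
Final offense level: 8.
Level 8 falls in the 5-12 band.
Fine table: Level 5-12 → Ⱡ21,000–Ⱡ31,000.

Ⱡ21,000–Ⱡ31,000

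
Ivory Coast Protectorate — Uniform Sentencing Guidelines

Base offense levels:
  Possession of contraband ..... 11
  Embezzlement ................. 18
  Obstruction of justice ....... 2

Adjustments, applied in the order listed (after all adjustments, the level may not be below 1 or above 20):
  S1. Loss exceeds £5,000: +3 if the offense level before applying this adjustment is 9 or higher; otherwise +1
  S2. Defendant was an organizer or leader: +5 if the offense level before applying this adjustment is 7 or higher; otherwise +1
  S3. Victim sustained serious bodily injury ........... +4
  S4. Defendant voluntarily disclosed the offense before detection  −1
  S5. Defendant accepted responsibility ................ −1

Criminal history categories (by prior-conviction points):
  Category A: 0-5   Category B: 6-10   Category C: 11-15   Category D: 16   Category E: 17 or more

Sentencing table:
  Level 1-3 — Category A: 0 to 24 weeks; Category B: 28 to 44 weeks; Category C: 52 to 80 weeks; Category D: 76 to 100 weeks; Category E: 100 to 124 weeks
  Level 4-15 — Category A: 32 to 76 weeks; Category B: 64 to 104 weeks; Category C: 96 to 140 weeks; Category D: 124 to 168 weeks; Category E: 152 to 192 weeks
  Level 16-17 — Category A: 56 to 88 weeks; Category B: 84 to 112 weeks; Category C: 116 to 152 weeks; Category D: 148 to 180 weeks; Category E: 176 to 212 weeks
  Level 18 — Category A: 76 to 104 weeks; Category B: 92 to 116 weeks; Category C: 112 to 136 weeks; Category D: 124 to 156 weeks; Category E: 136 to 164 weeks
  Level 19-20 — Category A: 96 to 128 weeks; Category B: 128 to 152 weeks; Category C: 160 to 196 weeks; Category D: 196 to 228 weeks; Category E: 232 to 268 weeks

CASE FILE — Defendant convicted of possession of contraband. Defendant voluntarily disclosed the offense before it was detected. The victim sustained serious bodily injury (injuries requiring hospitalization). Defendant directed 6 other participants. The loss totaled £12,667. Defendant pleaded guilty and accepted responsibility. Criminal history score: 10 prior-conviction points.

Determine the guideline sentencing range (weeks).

Base offense level for possession of contraband: 11.
S1 applies (level before this adjustment is 11 ≥ 9, so +3): 11 + 3 = 14.
S2 applies (level before this adjustment is 14 ≥ 7, so +5): 14 + 5 = 19.
S3 applies: 19 + 4 = 23.
S4 applies: 23 − 1 = 22.
S5 applies: 22 − 1 = 21.
Level 21 exceeds the maximum of 20; capped at 20.
Final offense level: 20.
Criminal history: 10 prior points → Category B (6-10).
Level 20 falls in the 19-20 band.
Grid: Level 19-20 × Category B = 128-152 weeks.

128-152 weeks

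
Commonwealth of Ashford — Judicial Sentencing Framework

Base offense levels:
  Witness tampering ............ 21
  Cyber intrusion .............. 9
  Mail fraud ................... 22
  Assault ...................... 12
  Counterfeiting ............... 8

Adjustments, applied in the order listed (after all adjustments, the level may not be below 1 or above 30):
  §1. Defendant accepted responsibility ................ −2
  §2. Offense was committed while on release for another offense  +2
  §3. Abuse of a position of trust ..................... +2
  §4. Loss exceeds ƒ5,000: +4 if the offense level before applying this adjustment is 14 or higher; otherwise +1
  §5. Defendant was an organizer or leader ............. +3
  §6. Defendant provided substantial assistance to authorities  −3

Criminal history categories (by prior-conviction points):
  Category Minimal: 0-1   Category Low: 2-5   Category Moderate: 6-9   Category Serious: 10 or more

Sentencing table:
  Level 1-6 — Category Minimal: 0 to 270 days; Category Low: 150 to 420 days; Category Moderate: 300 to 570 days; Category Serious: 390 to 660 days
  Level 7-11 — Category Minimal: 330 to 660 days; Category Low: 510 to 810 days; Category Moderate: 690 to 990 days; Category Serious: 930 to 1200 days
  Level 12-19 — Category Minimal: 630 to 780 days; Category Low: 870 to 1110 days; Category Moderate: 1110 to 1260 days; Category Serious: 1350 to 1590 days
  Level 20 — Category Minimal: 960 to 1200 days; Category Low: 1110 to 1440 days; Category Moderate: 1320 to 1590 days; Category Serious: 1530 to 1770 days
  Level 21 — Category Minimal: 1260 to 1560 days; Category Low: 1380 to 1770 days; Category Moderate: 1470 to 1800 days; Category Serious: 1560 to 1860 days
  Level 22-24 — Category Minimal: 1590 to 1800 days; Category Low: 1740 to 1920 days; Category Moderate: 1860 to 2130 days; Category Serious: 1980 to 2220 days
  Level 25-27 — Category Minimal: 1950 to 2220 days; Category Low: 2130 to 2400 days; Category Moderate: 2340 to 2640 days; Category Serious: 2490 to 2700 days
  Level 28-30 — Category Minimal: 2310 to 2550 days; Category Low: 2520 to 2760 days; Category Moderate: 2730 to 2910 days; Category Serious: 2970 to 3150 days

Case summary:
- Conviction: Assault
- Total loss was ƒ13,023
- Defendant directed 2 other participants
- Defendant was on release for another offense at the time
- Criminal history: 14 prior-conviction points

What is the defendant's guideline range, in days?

1560-1860 days

Base offense level for assault: 12.
§2 applies: 12 + 2 = 14.
§3 does not apply.
§4 applies (level before this adjustment is 14 ≥ 14, so +4): 14 + 4 = 18.
§5 applies: 18 + 3 = 21.
Final offense level: 21.
Criminal history: 14 prior points → Category Serious (10+).
Level 21 falls in the 21 band.
Grid: Level 21 × Category Serious = 1560-1860 days.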